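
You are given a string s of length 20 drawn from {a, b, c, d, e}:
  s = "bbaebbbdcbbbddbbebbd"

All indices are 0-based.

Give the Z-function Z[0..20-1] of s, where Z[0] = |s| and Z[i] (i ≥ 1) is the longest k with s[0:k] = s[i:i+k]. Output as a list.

Z[0]=20
i=1: outside box; Z[1]=1 scan→box=[1,2)
i=2: outside box; Z[2]=0
i=3: outside box; Z[3]=0
i=4: outside box; Z[4]=2 scan→box=[4,6)
i=5: min(r-i=1, Z[1]=1)=1; Z[5]=2 scan→box=[5,7)
i=6: min(r-i=1, Z[1]=1)=1; Z[6]=1
i=7: outside box; Z[7]=0
i=8: outside box; Z[8]=0
i=9: outside box; Z[9]=2 scan→box=[9,11)
i=10: min(r-i=1, Z[1]=1)=1; Z[10]=2 scan→box=[10,12)
i=11: min(r-i=1, Z[1]=1)=1; Z[11]=1
i=12: outside box; Z[12]=0
i=13: outside box; Z[13]=0
i=14: outside box; Z[14]=2 scan→box=[14,16)
i=15: min(r-i=1, Z[1]=1)=1; Z[15]=1
i=16: outside box; Z[16]=0
i=17: outside box; Z[17]=2 scan→box=[17,19)
i=18: min(r-i=1, Z[1]=1)=1; Z[18]=1
i=19: outside box; Z[19]=0

[20, 1, 0, 0, 2, 2, 1, 0, 0, 2, 2, 1, 0, 0, 2, 1, 0, 2, 1, 0]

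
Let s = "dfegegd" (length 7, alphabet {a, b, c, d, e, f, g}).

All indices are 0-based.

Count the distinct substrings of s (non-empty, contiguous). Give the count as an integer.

24

sorted suffixes:
  #0 SA[0]=6  'd'
  #1 SA[1]=0  'dfegegd'
  #2 SA[2]=4  'egd'
  #3 SA[3]=2  'egegd'
  #4 SA[4]=1  'fegegd'
  #5 SA[5]=5  'gd'
  #6 SA[6]=3  'gegd'

SA = [6, 0, 4, 2, 1, 5, 3]
i: (SA[i-1],SA[i]) lcp shared
  1: (6,0) 1 'd'
  2: (0,4) 0 ''
  3: (4,2) 2 'eg'
  4: (2,1) 0 ''
  5: (1,5) 0 ''
  6: (5,3) 1 'g'

n(n+1)/2 = 7·8/2 = 28
Σ LCP = 0 + 1 + 0 + 2 + 0 + 0 + 1 = 4
distinct = 28 − 4 = 24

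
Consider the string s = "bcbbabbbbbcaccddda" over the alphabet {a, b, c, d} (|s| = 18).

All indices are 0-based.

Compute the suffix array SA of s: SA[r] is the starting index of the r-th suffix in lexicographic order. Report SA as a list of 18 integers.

[17, 4, 11, 3, 2, 5, 6, 7, 8, 9, 0, 10, 1, 12, 13, 16, 15, 14]

sorted suffixes:
  #0 SA[0]=17  'a'
  #1 SA[1]=4  'abbbbbcaccddda'
  #2 SA[2]=11  'accddda'
  #3 SA[3]=3  'babbbbbcaccddda'
  #4 SA[4]=2  'bbabbbbbcaccddda'
  #5 SA[5]=5  'bbbbbcaccddda'
  #6 SA[6]=6  'bbbbcaccddda'
  #7 SA[7]=7  'bbbcaccddda'
  #8 SA[8]=8  'bbcaccddda'
  #9 SA[9]=9  'bcaccddda'
  #10 SA[10]=0  'bcbbabbbbbcaccddda'
  #11 SA[11]=10  'caccddda'
  #12 SA[12]=1  'cbbabbbbbcaccddda'
  #13 SA[13]=12  'ccddda'
  #14 SA[14]=13  'cddda'
  #15 SA[15]=16  'da'
  #16 SA[16]=15  'dda'
  #17 SA[17]=14  'ddda'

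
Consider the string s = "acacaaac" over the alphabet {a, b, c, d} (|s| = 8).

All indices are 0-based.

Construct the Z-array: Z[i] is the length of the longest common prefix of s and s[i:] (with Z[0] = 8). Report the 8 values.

Z[0]=8
i=1: outside box; Z[1]=0
i=2: outside box; Z[2]=3 scan→box=[2,5)
i=3: min(r-i=2, Z[1]=0)=0; Z[3]=0
i=4: min(r-i=1, Z[2]=3)=1; Z[4]=1
i=5: outside box; Z[5]=1 scan→box=[5,6)
i=6: outside box; Z[6]=2 scan→box=[6,8)
i=7: min(r-i=1, Z[1]=0)=0; Z[7]=0

[8, 0, 3, 0, 1, 1, 2, 0]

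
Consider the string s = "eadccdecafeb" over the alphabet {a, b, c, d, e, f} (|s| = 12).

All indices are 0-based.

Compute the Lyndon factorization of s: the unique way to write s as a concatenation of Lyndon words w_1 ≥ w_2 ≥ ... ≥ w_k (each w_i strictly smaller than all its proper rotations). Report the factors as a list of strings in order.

emit factor 1: 'e' (i=0, period=1)
emit factor 2: 'adccdecafeb' (i=1, period=11)

["e", "adccdecafeb"]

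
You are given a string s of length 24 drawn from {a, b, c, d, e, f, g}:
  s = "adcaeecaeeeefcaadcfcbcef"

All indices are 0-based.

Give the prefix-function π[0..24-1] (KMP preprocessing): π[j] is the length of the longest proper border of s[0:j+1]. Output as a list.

[0, 0, 0, 1, 0, 0, 0, 1, 0, 0, 0, 0, 0, 0, 1, 1, 2, 3, 0, 0, 0, 0, 0, 0]

π[0] = 0
j=1 s[j]='d': π[1]=0 (border '')
j=2 s[j]='c': π[2]=0 (border '')
j=3 s[j]='a': π[3]=1 (border 'a')
j=4 s[j]='e': k: 1→0; π[4]=0 (border '')
j=5 s[j]='e': π[5]=0 (border '')
j=6 s[j]='c': π[6]=0 (border '')
j=7 s[j]='a': π[7]=1 (border 'a')
j=8 s[j]='e': k: 1→0; π[8]=0 (border '')
j=9 s[j]='e': π[9]=0 (border '')
j=10 s[j]='e': π[10]=0 (border '')
j=11 s[j]='e': π[11]=0 (border '')
j=12 s[j]='f': π[12]=0 (border '')
j=13 s[j]='c': π[13]=0 (border '')
j=14 s[j]='a': π[14]=1 (border 'a')
j=15 s[j]='a': k: 1→0; π[15]=1 (border 'a')
j=16 s[j]='d': π[16]=2 (border 'ad')
j=17 s[j]='c': π[17]=3 (border 'adc')
j=18 s[j]='f': k: 3→0; π[18]=0 (border '')
j=19 s[j]='c': π[19]=0 (border '')
j=20 s[j]='b': π[20]=0 (border '')
j=21 s[j]='c': π[21]=0 (border '')
j=22 s[j]='e': π[22]=0 (border '')
j=23 s[j]='f': π[23]=0 (border '')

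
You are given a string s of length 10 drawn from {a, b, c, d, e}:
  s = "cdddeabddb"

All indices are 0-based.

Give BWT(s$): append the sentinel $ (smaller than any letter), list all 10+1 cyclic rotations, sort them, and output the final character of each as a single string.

rank  rotation     last
    0  $cdddeabddb  b
    1  abddb$cddde  e
    2  b$cdddeabdd  d
    3  bddb$cdddea  a
    4  cdddeabddb$  $
    5  db$cdddeabd  d
    6  ddb$cdddeab  b
    7  dddeabddb$c  c
    8  ddeabddb$cd  d
    9  deabddb$cdd  d
   10  eabddb$cddd  d

beda$dbcddd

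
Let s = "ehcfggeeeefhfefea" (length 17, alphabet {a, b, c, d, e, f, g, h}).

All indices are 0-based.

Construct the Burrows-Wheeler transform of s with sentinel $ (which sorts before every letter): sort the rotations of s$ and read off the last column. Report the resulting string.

aehfgeefe$ehcegfef

rank  rotation            last
    0  $ehcfggeeeefhfefea  a
    1  a$ehcfggeeeefhfefe  e
    2  cfggeeeefhfefea$eh  h
    3  ea$ehcfggeeeefhfef  f
    4  eeeefhfefea$ehcfgg  g
    5  eeefhfefea$ehcfgge  e
    6  eefhfefea$ehcfggee  e
    7  efea$ehcfggeeeefhf  f
    8  efhfefea$ehcfggeee  e
    9  ehcfggeeeefhfefea$  $
   10  fea$ehcfggeeeefhfe  e
   11  fefea$ehcfggeeeefh  h
   12  fggeeeefhfefea$ehc  c
   13  fhfefea$ehcfggeeee  e
   14  geeeefhfefea$ehcfg  g
   15  ggeeeefhfefea$ehcf  f
   16  hcfggeeeefhfefea$e  e
   17  hfefea$ehcfggeeeef  f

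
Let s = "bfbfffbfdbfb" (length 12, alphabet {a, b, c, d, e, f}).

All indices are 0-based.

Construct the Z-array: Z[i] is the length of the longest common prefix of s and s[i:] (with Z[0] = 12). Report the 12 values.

Z[0]=12
i=1: outside box; Z[1]=0
i=2: outside box; Z[2]=2 scan→box=[2,4)
i=3: min(r-i=1, Z[1]=0)=0; Z[3]=0
i=4: outside box; Z[4]=0
i=5: outside box; Z[5]=0
i=6: outside box; Z[6]=2 scan→box=[6,8)
i=7: min(r-i=1, Z[1]=0)=0; Z[7]=0
i=8: outside box; Z[8]=0
i=9: outside box; Z[9]=3 scan→box=[9,12)
i=10: min(r-i=2, Z[1]=0)=0; Z[10]=0
i=11: min(r-i=1, Z[2]=2)=1; Z[11]=1

[12, 0, 2, 0, 0, 0, 2, 0, 0, 3, 0, 1]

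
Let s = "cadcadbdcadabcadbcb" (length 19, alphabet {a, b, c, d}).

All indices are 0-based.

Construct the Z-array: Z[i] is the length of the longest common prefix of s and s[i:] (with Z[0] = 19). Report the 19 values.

Z[0]=19
i=1: i≥r, start 0; Z[1]=0
i=2: i≥r, start 0; Z[2]=0
i=3: i≥r, start 0; Z[3]=3 extend→box=[3,6)
i=4: min(r-i=2, Z[1]=0)=0; Z[4]=0
i=5: min(r-i=1, Z[2]=0)=0; Z[5]=0
i=6: i≥r, start 0; Z[6]=0
i=7: i≥r, start 0; Z[7]=0
i=8: i≥r, start 0; Z[8]=3 extend→box=[8,11)
i=9: min(r-i=2, Z[1]=0)=0; Z[9]=0
i=10: min(r-i=1, Z[2]=0)=0; Z[10]=0
i=11: i≥r, start 0; Z[11]=0
i=12: i≥r, start 0; Z[12]=0
i=13: i≥r, start 0; Z[13]=3 extend→box=[13,16)
i=14: min(r-i=2, Z[1]=0)=0; Z[14]=0
i=15: min(r-i=1, Z[2]=0)=0; Z[15]=0
i=16: i≥r, start 0; Z[16]=0
i=17: i≥r, start 0; Z[17]=1 extend→box=[17,18)
i=18: i≥r, start 0; Z[18]=0

[19, 0, 0, 3, 0, 0, 0, 0, 3, 0, 0, 0, 0, 3, 0, 0, 0, 1, 0]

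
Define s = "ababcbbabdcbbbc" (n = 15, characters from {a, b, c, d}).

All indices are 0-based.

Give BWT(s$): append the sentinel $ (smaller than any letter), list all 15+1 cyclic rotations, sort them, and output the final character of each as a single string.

c$bbabccbbaabbdb

rank  rotation          last
    0  $ababcbbabdcbbbc  c
    1  ababcbbabdcbbbc$  $
    2  abcbbabdcbbbc$ab  b
    3  abdcbbbc$ababcbb  b
    4  babcbbabdcbbbc$a  a
    5  babdcbbbc$ababcb  b
    6  bbabdcbbbc$ababc  c
    7  bbbc$ababcbbabdc  c
    8  bbc$ababcbbabdcb  b
    9  bc$ababcbbabdcbb  b
   10  bcbbabdcbbbc$aba  a
   11  bdcbbbc$ababcbba  a
   12  c$ababcbbabdcbbb  b
   13  cbbabdcbbbc$abab  b
   14  cbbbc$ababcbbabd  d
   15  dcbbbc$ababcbbab  b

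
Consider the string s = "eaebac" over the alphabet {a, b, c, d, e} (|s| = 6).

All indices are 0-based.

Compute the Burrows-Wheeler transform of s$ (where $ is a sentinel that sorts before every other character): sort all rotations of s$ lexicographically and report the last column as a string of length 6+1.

cbeea$a

rank  rotation last
    0  $eaebac  c
    1  ac$eaeb  b
    2  aebac$e  e
    3  bac$eae  e
    4  c$eaeba  a
    5  eaebac$  $
    6  ebac$ea  a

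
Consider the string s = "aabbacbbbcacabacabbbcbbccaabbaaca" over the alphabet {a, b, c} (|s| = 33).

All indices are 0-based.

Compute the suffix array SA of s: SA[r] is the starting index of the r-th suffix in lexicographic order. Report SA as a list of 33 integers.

[32, 25, 0, 29, 12, 26, 1, 16, 30, 10, 14, 4, 28, 13, 3, 27, 2, 6, 17, 7, 18, 21, 8, 19, 22, 31, 24, 11, 15, 9, 5, 20, 23]

rank | idx | suffix
   0 |  32 | a
   1 |  25 | aabbaaca
   2 |   0 | aabbacbbbcacabacabbbcbbccaabbaaca
   3 |  29 | aaca
   4 |  12 | abacabbbcbbccaabbaaca
   5 |  26 | abbaaca
   6 |   1 | abbacbbbcacabacabbbcbbccaabbaaca
   7 |  16 | abbbcbbccaabbaaca
   8 |  30 | aca
   9 |  10 | acabacabbbcbbccaabbaaca
  10 |  14 | acabbbcbbccaabbaaca
  11 |   4 | acbbbcacabacabbbcbbccaabbaaca
  12 |  28 | baaca
  13 |  13 | bacabbbcbbccaabbaaca
  14 |   3 | bacbbbcacabacabbbcbbccaabbaaca
  15 |  27 | bbaaca
  16 |   2 | bbacbbbcacabacabbbcbbccaabbaaca
  17 |   6 | bbbcacabacabbbcbbccaabbaaca
  18 |  17 | bbbcbbccaabbaaca
  19 |   7 | bbcacabacabbbcbbccaabbaaca
  20 |  18 | bbcbbccaabbaaca
  21 |  21 | bbccaabbaaca
  22 |   8 | bcacabacabbbcbbccaabbaaca
  23 |  19 | bcbbccaabbaaca
  24 |  22 | bccaabbaaca
  25 |  31 | ca
  26 |  24 | caabbaaca
  27 |  11 | cabacabbbcbbccaabbaaca
  28 |  15 | cabbbcbbccaabbaaca
  29 |   9 | cacabacabbbcbbccaabbaaca
  30 |   5 | cbbbcacabacabbbcbbccaabbaaca
  31 |  20 | cbbccaabbaaca
  32 |  23 | ccaabbaaca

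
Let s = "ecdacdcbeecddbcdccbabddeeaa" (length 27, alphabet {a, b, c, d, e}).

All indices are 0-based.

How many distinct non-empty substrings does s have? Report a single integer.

346

rank→(start, suffix):
  0 → (26, 'a')
  1 → (25, 'aa')
  2 → (19, 'abddeeaa')
  3 → (3, 'acdcbeecddbcdccbabddeeaa')
  4 → (18, 'babddeeaa')
  5 → (13, 'bcdccbabddeeaa')
  6 → (20, 'bddeeaa')
  7 → (7, 'beecddbcdccbabddeeaa')
  8 → (17, 'cbabddeeaa')
  9 → (6, 'cbeecddbcdccbabddeeaa')
  10 → (16, 'ccbabddeeaa')
  11 → (1, 'cdacdcbeecddbcdccbabddeeaa')
  12 → (4, 'cdcbeecddbcdccbabddeeaa')
  13 → (14, 'cdccbabddeeaa')
  14 → (10, 'cddbcdccbabddeeaa')
  15 → (2, 'dacdcbeecddbcdccbabddeeaa')
  16 → (12, 'dbcdccbabddeeaa')
  17 → (5, 'dcbeecddbcdccbabddeeaa')
  18 → (15, 'dccbabddeeaa')
  19 → (11, 'ddbcdccbabddeeaa')
  20 → (21, 'ddeeaa')
  21 → (22, 'deeaa')
  22 → (24, 'eaa')
  23 → (0, 'ecdacdcbeecddbcdccbabddeeaa')
  24 → (9, 'ecddbcdccbabddeeaa')
  25 → (23, 'eeaa')
  26 → (8, 'eecddbcdccbabddeeaa')

SA = [26, 25, 19, 3, 18, 13, 20, 7, 17, 6, 16, 1, 4, 14, 10, 2, 12, 5, 15, 11, 21, 22, 24, 0, 9, 23, 8]
rank  pair      lcp
   1  s[26:],s[25:]  1  'a'
   2  s[25:],s[19:]  1  'a'
   3  s[19:],s[3:]  1  'a'
   4  s[3:],s[18:]  0  ''
   5  s[18:],s[13:]  1  'b'
   6  s[13:],s[20:]  1  'b'
   7  s[20:],s[7:]  1  'b'
   8  s[7:],s[17:]  0  ''
   9  s[17:],s[6:]  2  'cb'
  10  s[6:],s[16:]  1  'c'
  11  s[16:],s[1:]  1  'c'
  12  s[1:],s[4:]  2  'cd'
  13  s[4:],s[14:]  3  'cdc'
  14  s[14:],s[10:]  2  'cd'
  15  s[10:],s[2:]  0  ''
  16  s[2:],s[12:]  1  'd'
  17  s[12:],s[5:]  1  'd'
  18  s[5:],s[15:]  2  'dc'
  19  s[15:],s[11:]  1  'd'
  20  s[11:],s[21:]  2  'dd'
  21  s[21:],s[22:]  1  'd'
  22  s[22:],s[24:]  0  ''
  23  s[24:],s[0:]  1  'e'
  24  s[0:],s[9:]  3  'ecd'
  25  s[9:],s[23:]  1  'e'
  26  s[23:],s[8:]  2  'ee'

n(n+1)/2 = 27·28/2 = 378
Σ LCP = 0 + 1 + 1 + 1 + 0 + 1 + 1 + 1 + 0 + 2 + 1 + 1 + 2 + 3 + 2 + 0 + 1 + 1 + 2 + 1 + 2 + 1 + 0 + 1 + 3 + 1 + 2 = 32
distinct = 378 − 32 = 346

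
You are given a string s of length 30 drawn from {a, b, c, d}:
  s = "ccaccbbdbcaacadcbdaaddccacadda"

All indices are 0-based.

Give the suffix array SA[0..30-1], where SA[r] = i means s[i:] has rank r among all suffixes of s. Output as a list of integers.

rank→(start, suffix):
  0 → (29, 'a')
  1 → (10, 'aacadcbdaaddccacadda')
  2 → (18, 'aaddccacadda')
  3 → (11, 'acadcbdaaddccacadda')
  4 → (24, 'acadda')
  5 → (2, 'accbbdbcaacadcbdaaddccacadda')
  6 → (13, 'adcbdaaddccacadda')
  7 → (26, 'adda')
  8 → (19, 'addccacadda')
  9 → (5, 'bbdbcaacadcbdaaddccacadda')
  10 → (8, 'bcaacadcbdaaddccacadda')
  11 → (16, 'bdaaddccacadda')
  12 → (6, 'bdbcaacadcbdaaddccacadda')
  13 → (9, 'caacadcbdaaddccacadda')
  14 → (23, 'cacadda')
  15 → (1, 'caccbbdbcaacadcbdaaddccacadda')
  16 → (12, 'cadcbdaaddccacadda')
  17 → (25, 'cadda')
  18 → (4, 'cbbdbcaacadcbdaaddccacadda')
  19 → (15, 'cbdaaddccacadda')
  20 → (22, 'ccacadda')
  21 → (0, 'ccaccbbdbcaacadcbdaaddccacadda')
  22 → (3, 'ccbbdbcaacadcbdaaddccacadda')
  23 → (28, 'da')
  24 → (17, 'daaddccacadda')
  25 → (7, 'dbcaacadcbdaaddccacadda')
  26 → (14, 'dcbdaaddccacadda')
  27 → (21, 'dccacadda')
  28 → (27, 'dda')
  29 → (20, 'ddccacadda')

[29, 10, 18, 11, 24, 2, 13, 26, 19, 5, 8, 16, 6, 9, 23, 1, 12, 25, 4, 15, 22, 0, 3, 28, 17, 7, 14, 21, 27, 20]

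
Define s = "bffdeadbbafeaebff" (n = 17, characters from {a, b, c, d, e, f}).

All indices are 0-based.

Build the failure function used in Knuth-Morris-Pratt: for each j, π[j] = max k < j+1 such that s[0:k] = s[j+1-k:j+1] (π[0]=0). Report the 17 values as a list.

[0, 0, 0, 0, 0, 0, 0, 1, 1, 0, 0, 0, 0, 0, 1, 2, 3]

π[0] = 0
j=1 s[j]='f': π[1]=0 (border '')
j=2 s[j]='f': π[2]=0 (border '')
j=3 s[j]='d': π[3]=0 (border '')
j=4 s[j]='e': π[4]=0 (border '')
j=5 s[j]='a': π[5]=0 (border '')
j=6 s[j]='d': π[6]=0 (border '')
j=7 s[j]='b': π[7]=1 (border 'b')
j=8 s[j]='b': k: 1→0; π[8]=1 (border 'b')
j=9 s[j]='a': k: 1→0; π[9]=0 (border '')
j=10 s[j]='f': π[10]=0 (border '')
j=11 s[j]='e': π[11]=0 (border '')
j=12 s[j]='a': π[12]=0 (border '')
j=13 s[j]='e': π[13]=0 (border '')
j=14 s[j]='b': π[14]=1 (border 'b')
j=15 s[j]='f': π[15]=2 (border 'bf')
j=16 s[j]='f': π[16]=3 (border 'bff')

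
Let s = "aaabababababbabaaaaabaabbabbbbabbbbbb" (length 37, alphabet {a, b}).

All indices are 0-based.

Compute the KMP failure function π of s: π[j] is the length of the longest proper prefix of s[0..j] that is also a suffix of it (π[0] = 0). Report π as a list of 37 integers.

π[0] = 0
j=1 s[j]='a': π[1]=1 (border 'a')
j=2 s[j]='a': π[2]=2 (border 'aa')
j=3 s[j]='b': k: 2→1→0; π[3]=0 (border '')
j=4 s[j]='a': π[4]=1 (border 'a')
j=5 s[j]='b': k: 1→0; π[5]=0 (border '')
j=6 s[j]='a': π[6]=1 (border 'a')
j=7 s[j]='b': k: 1→0; π[7]=0 (border '')
j=8 s[j]='a': π[8]=1 (border 'a')
j=9 s[j]='b': k: 1→0; π[9]=0 (border '')
j=10 s[j]='a': π[10]=1 (border 'a')
j=11 s[j]='b': k: 1→0; π[11]=0 (border '')
j=12 s[j]='b': π[12]=0 (border '')
j=13 s[j]='a': π[13]=1 (border 'a')
j=14 s[j]='b': k: 1→0; π[14]=0 (border '')
j=15 s[j]='a': π[15]=1 (border 'a')
j=16 s[j]='a': π[16]=2 (border 'aa')
j=17 s[j]='a': π[17]=3 (border 'aaa')
j=18 s[j]='a': k: 3→2; π[18]=3 (border 'aaa')
j=19 s[j]='a': k: 3→2; π[19]=3 (border 'aaa')
j=20 s[j]='b': π[20]=4 (border 'aaab')
j=21 s[j]='a': π[21]=5 (border 'aaaba')
j=22 s[j]='a': k: 5→1; π[22]=2 (border 'aa')
j=23 s[j]='b': k: 2→1→0; π[23]=0 (border '')
j=24 s[j]='b': π[24]=0 (border '')
j=25 s[j]='a': π[25]=1 (border 'a')
j=26 s[j]='b': k: 1→0; π[26]=0 (border '')
j=27 s[j]='b': π[27]=0 (border '')
j=28 s[j]='b': π[28]=0 (border '')
j=29 s[j]='b': π[29]=0 (border '')
j=30 s[j]='a': π[30]=1 (border 'a')
j=31 s[j]='b': k: 1→0; π[31]=0 (border '')
j=32 s[j]='b': π[32]=0 (border '')
j=33 s[j]='b': π[33]=0 (border '')
j=34 s[j]='b': π[34]=0 (border '')
j=35 s[j]='b': π[35]=0 (border '')
j=36 s[j]='b': π[36]=0 (border '')

[0, 1, 2, 0, 1, 0, 1, 0, 1, 0, 1, 0, 0, 1, 0, 1, 2, 3, 3, 3, 4, 5, 2, 0, 0, 1, 0, 0, 0, 0, 1, 0, 0, 0, 0, 0, 0]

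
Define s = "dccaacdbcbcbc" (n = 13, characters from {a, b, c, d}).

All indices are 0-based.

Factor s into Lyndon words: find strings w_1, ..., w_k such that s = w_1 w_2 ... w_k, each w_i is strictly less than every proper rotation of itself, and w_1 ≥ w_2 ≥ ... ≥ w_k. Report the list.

["d", "c", "c", "aacdbcbcbc"]

emit factor 1: 'd' (i=0, period=1)
emit factor 2: 'c' (i=1, period=1)
emit factor 3: 'c' (i=2, period=1)
emit factor 4: 'aacdbcbcbc' (i=3, period=10)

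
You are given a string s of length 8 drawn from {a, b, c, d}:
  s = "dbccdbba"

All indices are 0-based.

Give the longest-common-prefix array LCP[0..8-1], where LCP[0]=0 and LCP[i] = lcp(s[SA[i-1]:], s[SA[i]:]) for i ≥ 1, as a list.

[0, 0, 1, 1, 0, 1, 0, 2]

rank | idx | suffix
   0 |   7 | a
   1 |   6 | ba
   2 |   5 | bba
   3 |   1 | bccdbba
   4 |   2 | ccdbba
   5 |   3 | cdbba
   6 |   4 | dbba
   7 |   0 | dbccdbba

SA = [7, 6, 5, 1, 2, 3, 4, 0]
[i] adj suffixes → lcp
  [1] 7/6 → 0 ('')
  [2] 6/5 → 1 ('b')
  [3] 5/1 → 1 ('b')
  [4] 1/2 → 0 ('')
  [5] 2/3 → 1 ('c')
  [6] 3/4 → 0 ('')
  [7] 4/0 → 2 ('db')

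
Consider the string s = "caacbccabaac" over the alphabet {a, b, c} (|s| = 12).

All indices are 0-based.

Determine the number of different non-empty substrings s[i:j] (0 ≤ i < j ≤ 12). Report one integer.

65

rank | idx | suffix
   0 |   9 | aac
   1 |   1 | aacbccabaac
   2 |   7 | abaac
   3 |  10 | ac
   4 |   2 | acbccabaac
   5 |   8 | baac
   6 |   4 | bccabaac
   7 |  11 | c
   8 |   0 | caacbccabaac
   9 |   6 | cabaac
  10 |   3 | cbccabaac
  11 |   5 | ccabaac

SA = [9, 1, 7, 10, 2, 8, 4, 11, 0, 6, 3, 5]
rank  pair      lcp
   1  s[9:],s[1:]  3  'aac'
   2  s[1:],s[7:]  1  'a'
   3  s[7:],s[10:]  1  'a'
   4  s[10:],s[2:]  2  'ac'
   5  s[2:],s[8:]  0  ''
   6  s[8:],s[4:]  1  'b'
   7  s[4:],s[11:]  0  ''
   8  s[11:],s[0:]  1  'c'
   9  s[0:],s[6:]  2  'ca'
  10  s[6:],s[3:]  1  'c'
  11  s[3:],s[5:]  1  'c'

n(n+1)/2 = 12·13/2 = 78
Σ LCP = 0 + 3 + 1 + 1 + 2 + 0 + 1 + 0 + 1 + 2 + 1 + 1 = 13
distinct = 78 − 13 = 65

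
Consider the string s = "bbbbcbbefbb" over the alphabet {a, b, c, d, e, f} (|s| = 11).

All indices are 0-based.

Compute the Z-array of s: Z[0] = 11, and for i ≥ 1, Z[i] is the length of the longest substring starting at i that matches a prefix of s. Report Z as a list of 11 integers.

[11, 3, 2, 1, 0, 2, 1, 0, 0, 2, 1]

Z[0]=11
i=1: fresh scan; Z[1]=3 extend→box=[1,4)
i=2: min(r-i=2, Z[1]=3)=2; Z[2]=2
i=3: min(r-i=1, Z[2]=2)=1; Z[3]=1
i=4: fresh scan; Z[4]=0
i=5: fresh scan; Z[5]=2 extend→box=[5,7)
i=6: min(r-i=1, Z[1]=3)=1; Z[6]=1
i=7: fresh scan; Z[7]=0
i=8: fresh scan; Z[8]=0
i=9: fresh scan; Z[9]=2 extend→box=[9,11)
i=10: min(r-i=1, Z[1]=3)=1; Z[10]=1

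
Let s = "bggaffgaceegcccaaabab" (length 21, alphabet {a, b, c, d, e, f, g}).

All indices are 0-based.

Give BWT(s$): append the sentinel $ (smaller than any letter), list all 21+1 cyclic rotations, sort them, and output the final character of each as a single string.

bcabaggaa$ccgaceaffgeb

rank  rotation                last
    0  $bggaffgaceegcccaaabab  b
    1  aaabab$bggaffgaceegccc  c
    2  aabab$bggaffgaceegccca  a
    3  ab$bggaffgaceegcccaaab  b
    4  abab$bggaffgaceegcccaa  a
    5  aceegcccaaabab$bggaffg  g
    6  affgaceegcccaaabab$bgg  g
    7  b$bggaffgaceegcccaaaba  a
    8  bab$bggaffgaceegcccaaa  a
    9  bggaffgaceegcccaaabab$  $
   10  caaabab$bggaffgaceegcc  c
   11  ccaaabab$bggaffgaceegc  c
   12  cccaaabab$bggaffgaceeg  g
   13  ceegcccaaabab$bggaffga  a
   14  eegcccaaabab$bggaffgac  c
   15  egcccaaabab$bggaffgace  e
   16  ffgaceegcccaaabab$bgga  a
   17  fgaceegcccaaabab$bggaf  f
   18  gaceegcccaaabab$bggaff  f
   19  gaffgaceegcccaaabab$bg  g
   20  gcccaaabab$bggaffgacee  e
   21  ggaffgaceegcccaaabab$b  b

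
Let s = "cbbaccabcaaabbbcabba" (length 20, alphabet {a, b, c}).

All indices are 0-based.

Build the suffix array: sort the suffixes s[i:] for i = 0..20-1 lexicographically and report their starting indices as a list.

[19, 9, 10, 16, 11, 6, 3, 18, 2, 17, 1, 12, 13, 7, 14, 8, 15, 5, 0, 4]

rank | idx | suffix
   0 |  19 | a
   1 |   9 | aaabbbcabba
   2 |  10 | aabbbcabba
   3 |  16 | abba
   4 |  11 | abbbcabba
   5 |   6 | abcaaabbbcabba
   6 |   3 | accabcaaabbbcabba
   7 |  18 | ba
   8 |   2 | baccabcaaabbbcabba
   9 |  17 | bba
  10 |   1 | bbaccabcaaabbbcabba
  11 |  12 | bbbcabba
  12 |  13 | bbcabba
  13 |   7 | bcaaabbbcabba
  14 |  14 | bcabba
  15 |   8 | caaabbbcabba
  16 |  15 | cabba
  17 |   5 | cabcaaabbbcabba
  18 |   0 | cbbaccabcaaabbbcabba
  19 |   4 | ccabcaaabbbcabba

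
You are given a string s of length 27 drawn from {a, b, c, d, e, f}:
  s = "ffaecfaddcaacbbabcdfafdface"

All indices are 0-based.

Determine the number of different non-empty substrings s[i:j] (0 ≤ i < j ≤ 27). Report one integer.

rank→(start, suffix):
  0 → (10, 'aacbbabcdfafdface')
  1 → (15, 'abcdfafdface')
  2 → (11, 'acbbabcdfafdface')
  3 → (24, 'ace')
  4 → (6, 'addcaacbbabcdfafdface')
  5 → (2, 'aecfaddcaacbbabcdfafdface')
  6 → (20, 'afdface')
  7 → (14, 'babcdfafdface')
  8 → (13, 'bbabcdfafdface')
  9 → (16, 'bcdfafdface')
  10 → (9, 'caacbbabcdfafdface')
  11 → (12, 'cbbabcdfafdface')
  12 → (17, 'cdfafdface')
  13 → (25, 'ce')
  14 → (4, 'cfaddcaacbbabcdfafdface')
  15 → (8, 'dcaacbbabcdfafdface')
  16 → (7, 'ddcaacbbabcdfafdface')
  17 → (22, 'dface')
  18 → (18, 'dfafdface')
  19 → (26, 'e')
  20 → (3, 'ecfaddcaacbbabcdfafdface')
  21 → (23, 'face')
  22 → (5, 'faddcaacbbabcdfafdface')
  23 → (1, 'faecfaddcaacbbabcdfafdface')
  24 → (19, 'fafdface')
  25 → (21, 'fdface')
  26 → (0, 'ffaecfaddcaacbbabcdfafdface')

SA = [10, 15, 11, 24, 6, 2, 20, 14, 13, 16, 9, 12, 17, 25, 4, 8, 7, 22, 18, 26, 3, 23, 5, 1, 19, 21, 0]
[i] adj suffixes → lcp
  [1] 10/15 → 1 ('a')
  [2] 15/11 → 1 ('a')
  [3] 11/24 → 2 ('ac')
  [4] 24/6 → 1 ('a')
  [5] 6/2 → 1 ('a')
  [6] 2/20 → 1 ('a')
  [7] 20/14 → 0 ('')
  [8] 14/13 → 1 ('b')
  [9] 13/16 → 1 ('b')
  [10] 16/9 → 0 ('')
  [11] 9/12 → 1 ('c')
  [12] 12/17 → 1 ('c')
  [13] 17/25 → 1 ('c')
  [14] 25/4 → 1 ('c')
  [15] 4/8 → 0 ('')
  [16] 8/7 → 1 ('d')
  [17] 7/22 → 1 ('d')
  [18] 22/18 → 3 ('dfa')
  [19] 18/26 → 0 ('')
  [20] 26/3 → 1 ('e')
  [21] 3/23 → 0 ('')
  [22] 23/5 → 2 ('fa')
  [23] 5/1 → 2 ('fa')
  [24] 1/19 → 2 ('fa')
  [25] 19/21 → 1 ('f')
  [26] 21/0 → 1 ('f')

n(n+1)/2 = 27·28/2 = 378
Σ LCP = 0 + 1 + 1 + 2 + 1 + 1 + 1 + 0 + 1 + 1 + 0 + 1 + 1 + 1 + 1 + 0 + 1 + 1 + 3 + 0 + 1 + 0 + 2 + 2 + 2 + 1 + 1 = 27
distinct = 378 − 27 = 351

351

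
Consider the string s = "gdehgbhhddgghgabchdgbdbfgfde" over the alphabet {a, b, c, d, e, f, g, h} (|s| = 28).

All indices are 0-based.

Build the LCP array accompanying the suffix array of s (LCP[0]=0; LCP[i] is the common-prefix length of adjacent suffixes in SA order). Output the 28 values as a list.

[0, 0, 1, 1, 1, 0, 0, 1, 1, 2, 1, 2, 0, 1, 0, 1, 0, 1, 2, 1, 1, 1, 1, 0, 2, 1, 2, 1]

rank | idx | suffix
   0 |  14 | abchdgbdbfgfde
   1 |  15 | bchdgbdbfgfde
   2 |  20 | bdbfgfde
   3 |  22 | bfgfde
   4 |   5 | bhhddgghgabchdgbdbfgfde
   5 |  16 | chdgbdbfgfde
   6 |  21 | dbfgfde
   7 |   8 | ddgghgabchdgbdbfgfde
   8 |  26 | de
   9 |   1 | dehgbhhddgghgabchdgbdbfgfde
  10 |  18 | dgbdbfgfde
  11 |   9 | dgghgabchdgbdbfgfde
  12 |  27 | e
  13 |   2 | ehgbhhddgghgabchdgbdbfgfde
  14 |  25 | fde
  15 |  23 | fgfde
  16 |  13 | gabchdgbdbfgfde
  17 |  19 | gbdbfgfde
  18 |   4 | gbhhddgghgabchdgbdbfgfde
  19 |   0 | gdehgbhhddgghgabchdgbdbfgfde
  20 |  24 | gfde
  21 |  10 | gghgabchdgbdbfgfde
  22 |  11 | ghgabchdgbdbfgfde
  23 |   7 | hddgghgabchdgbdbfgfde
  24 |  17 | hdgbdbfgfde
  25 |  12 | hgabchdgbdbfgfde
  26 |   3 | hgbhhddgghgabchdgbdbfgfde
  27 |   6 | hhddgghgabchdgbdbfgfde

SA = [14, 15, 20, 22, 5, 16, 21, 8, 26, 1, 18, 9, 27, 2, 25, 23, 13, 19, 4, 0, 24, 10, 11, 7, 17, 12, 3, 6]
[i] adj suffixes → lcp
  [1] 14/15 → 0 ('')
  [2] 15/20 → 1 ('b')
  [3] 20/22 → 1 ('b')
  [4] 22/5 → 1 ('b')
  [5] 5/16 → 0 ('')
  [6] 16/21 → 0 ('')
  [7] 21/8 → 1 ('d')
  [8] 8/26 → 1 ('d')
  [9] 26/1 → 2 ('de')
  [10] 1/18 → 1 ('d')
  [11] 18/9 → 2 ('dg')
  [12] 9/27 → 0 ('')
  [13] 27/2 → 1 ('e')
  [14] 2/25 → 0 ('')
  [15] 25/23 → 1 ('f')
  [16] 23/13 → 0 ('')
  [17] 13/19 → 1 ('g')
  [18] 19/4 → 2 ('gb')
  [19] 4/0 → 1 ('g')
  [20] 0/24 → 1 ('g')
  [21] 24/10 → 1 ('g')
  [22] 10/11 → 1 ('g')
  [23] 11/7 → 0 ('')
  [24] 7/17 → 2 ('hd')
  [25] 17/12 → 1 ('h')
  [26] 12/3 → 2 ('hg')
  [27] 3/6 → 1 ('h')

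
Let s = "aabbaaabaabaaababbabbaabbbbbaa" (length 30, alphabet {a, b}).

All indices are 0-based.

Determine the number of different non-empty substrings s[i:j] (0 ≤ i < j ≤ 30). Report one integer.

373

rank | idx | suffix
   0 |  29 | a
   1 |  28 | aa
   2 |   4 | aaabaabaaababbabbaabbbbbaa
   3 |  11 | aaababbabbaabbbbbaa
   4 |   8 | aabaaababbabbaabbbbbaa
   5 |   5 | aabaabaaababbabbaabbbbbaa
   6 |  12 | aababbabbaabbbbbaa
   7 |   0 | aabbaaabaabaaababbabbaabbbbbaa
   8 |  21 | aabbbbbaa
   9 |   9 | abaaababbabbaabbbbbaa
  10 |   6 | abaabaaababbabbaabbbbbaa
  11 |  13 | ababbabbaabbbbbaa
  12 |   1 | abbaaabaabaaababbabbaabbbbbaa
  13 |  18 | abbaabbbbbaa
  14 |  15 | abbabbaabbbbbaa
  15 |  22 | abbbbbaa
  16 |  27 | baa
  17 |   3 | baaabaabaaababbabbaabbbbbaa
  18 |  10 | baaababbabbaabbbbbaa
  19 |   7 | baabaaababbabbaabbbbbaa
  20 |  20 | baabbbbbaa
  21 |  17 | babbaabbbbbaa
  22 |  14 | babbabbaabbbbbaa
  23 |  26 | bbaa
  24 |   2 | bbaaabaabaaababbabbaabbbbbaa
  25 |  19 | bbaabbbbbaa
  26 |  16 | bbabbaabbbbbaa
  27 |  25 | bbbaa
  28 |  24 | bbbbaa
  29 |  23 | bbbbbaa

SA = [29, 28, 4, 11, 8, 5, 12, 0, 21, 9, 6, 13, 1, 18, 15, 22, 27, 3, 10, 7, 20, 17, 14, 26, 2, 19, 16, 25, 24, 23]
i: (SA[i-1],SA[i]) lcp shared
  1: (29,28) 1 'a'
  2: (28,4) 2 'aa'
  3: (4,11) 5 'aaaba'
  4: (11,8) 2 'aa'
  5: (8,5) 5 'aabaa'
  6: (5,12) 4 'aaba'
  7: (12,0) 3 'aab'
  8: (0,21) 4 'aabb'
  9: (21,9) 1 'a'
  10: (9,6) 4 'abaa'
  11: (6,13) 3 'aba'
  12: (13,1) 2 'ab'
  13: (1,18) 5 'abbaa'
  14: (18,15) 4 'abba'
  15: (15,22) 3 'abb'
  16: (22,27) 0 ''
  17: (27,3) 3 'baa'
  18: (3,10) 6 'baaaba'
  19: (10,7) 3 'baa'
  20: (7,20) 4 'baab'
  21: (20,17) 2 'ba'
  22: (17,14) 5 'babba'
  23: (14,26) 1 'b'
  24: (26,2) 4 'bbaa'
  25: (2,19) 4 'bbaa'
  26: (19,16) 3 'bba'
  27: (16,25) 2 'bb'
  28: (25,24) 3 'bbb'
  29: (24,23) 4 'bbbb'

n(n+1)/2 = 30·31/2 = 465
Σ LCP = 0 + 1 + 2 + 5 + 2 + 5 + 4 + 3 + 4 + 1 + 4 + 3 + 2 + 5 + 4 + 3 + 0 + 3 + 6 + 3 + 4 + 2 + 5 + 1 + 4 + 4 + 3 + 2 + 3 + 4 = 92
distinct = 465 − 92 = 373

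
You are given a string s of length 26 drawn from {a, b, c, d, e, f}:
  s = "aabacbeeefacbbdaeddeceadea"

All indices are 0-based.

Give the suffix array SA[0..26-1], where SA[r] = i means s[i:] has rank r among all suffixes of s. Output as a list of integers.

rank | idx | suffix
   0 |  25 | a
   1 |   0 | aabacbeeefacbbdaeddeceadea
   2 |   1 | abacbeeefacbbdaeddeceadea
   3 |  10 | acbbdaeddeceadea
   4 |   3 | acbeeefacbbdaeddeceadea
   5 |  22 | adea
   6 |  15 | aeddeceadea
   7 |   2 | bacbeeefacbbdaeddeceadea
   8 |  12 | bbdaeddeceadea
   9 |  13 | bdaeddeceadea
  10 |   5 | beeefacbbdaeddeceadea
  11 |  11 | cbbdaeddeceadea
  12 |   4 | cbeeefacbbdaeddeceadea
  13 |  20 | ceadea
  14 |  14 | daeddeceadea
  15 |  17 | ddeceadea
  16 |  23 | dea
  17 |  18 | deceadea
  18 |  24 | ea
  19 |  21 | eadea
  20 |  19 | eceadea
  21 |  16 | eddeceadea
  22 |   6 | eeefacbbdaeddeceadea
  23 |   7 | eefacbbdaeddeceadea
  24 |   8 | efacbbdaeddeceadea
  25 |   9 | facbbdaeddeceadea

[25, 0, 1, 10, 3, 22, 15, 2, 12, 13, 5, 11, 4, 20, 14, 17, 23, 18, 24, 21, 19, 16, 6, 7, 8, 9]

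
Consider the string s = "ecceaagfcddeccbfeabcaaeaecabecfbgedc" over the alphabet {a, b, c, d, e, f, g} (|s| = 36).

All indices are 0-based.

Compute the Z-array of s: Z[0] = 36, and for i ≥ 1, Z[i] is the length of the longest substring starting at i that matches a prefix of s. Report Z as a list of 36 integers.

Z[0]=36
i=1: outside box; Z[1]=0
i=2: outside box; Z[2]=0
i=3: outside box; Z[3]=1 scan→box=[3,4)
i=4: outside box; Z[4]=0
i=5: outside box; Z[5]=0
i=6: outside box; Z[6]=0
i=7: outside box; Z[7]=0
i=8: outside box; Z[8]=0
i=9: outside box; Z[9]=0
i=10: outside box; Z[10]=0
i=11: outside box; Z[11]=3 scan→box=[11,14)
i=12: min(r-i=2, Z[1]=0)=0; Z[12]=0
i=13: min(r-i=1, Z[2]=0)=0; Z[13]=0
i=14: outside box; Z[14]=0
i=15: outside box; Z[15]=0
i=16: outside box; Z[16]=1 scan→box=[16,17)
i=17: outside box; Z[17]=0
i=18: outside box; Z[18]=0
i=19: outside box; Z[19]=0
i=20: outside box; Z[20]=0
i=21: outside box; Z[21]=0
i=22: outside box; Z[22]=1 scan→box=[22,23)
i=23: outside box; Z[23]=0
i=24: outside box; Z[24]=2 scan→box=[24,26)
i=25: min(r-i=1, Z[1]=0)=0; Z[25]=0
i=26: outside box; Z[26]=0
i=27: outside box; Z[27]=0
i=28: outside box; Z[28]=2 scan→box=[28,30)
i=29: min(r-i=1, Z[1]=0)=0; Z[29]=0
i=30: outside box; Z[30]=0
i=31: outside box; Z[31]=0
i=32: outside box; Z[32]=0
i=33: outside box; Z[33]=1 scan→box=[33,34)
i=34: outside box; Z[34]=0
i=35: outside box; Z[35]=0

[36, 0, 0, 1, 0, 0, 0, 0, 0, 0, 0, 3, 0, 0, 0, 0, 1, 0, 0, 0, 0, 0, 1, 0, 2, 0, 0, 0, 2, 0, 0, 0, 0, 1, 0, 0]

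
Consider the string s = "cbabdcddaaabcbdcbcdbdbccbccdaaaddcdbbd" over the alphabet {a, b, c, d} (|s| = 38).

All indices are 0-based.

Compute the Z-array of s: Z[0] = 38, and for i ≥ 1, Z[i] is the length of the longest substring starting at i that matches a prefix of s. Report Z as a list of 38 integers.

[38, 0, 0, 0, 0, 1, 0, 0, 0, 0, 0, 0, 2, 0, 0, 2, 0, 1, 0, 0, 0, 0, 1, 2, 0, 1, 1, 0, 0, 0, 0, 0, 0, 1, 0, 0, 0, 0]

Z[0]=38
i=1: i≥r, start 0; Z[1]=0
i=2: i≥r, start 0; Z[2]=0
i=3: i≥r, start 0; Z[3]=0
i=4: i≥r, start 0; Z[4]=0
i=5: i≥r, start 0; Z[5]=1 grow→box=[5,6)
i=6: i≥r, start 0; Z[6]=0
i=7: i≥r, start 0; Z[7]=0
i=8: i≥r, start 0; Z[8]=0
i=9: i≥r, start 0; Z[9]=0
i=10: i≥r, start 0; Z[10]=0
i=11: i≥r, start 0; Z[11]=0
i=12: i≥r, start 0; Z[12]=2 grow→box=[12,14)
i=13: min(r-i=1, Z[1]=0)=0; Z[13]=0
i=14: i≥r, start 0; Z[14]=0
i=15: i≥r, start 0; Z[15]=2 grow→box=[15,17)
i=16: min(r-i=1, Z[1]=0)=0; Z[16]=0
i=17: i≥r, start 0; Z[17]=1 grow→box=[17,18)
i=18: i≥r, start 0; Z[18]=0
i=19: i≥r, start 0; Z[19]=0
i=20: i≥r, start 0; Z[20]=0
i=21: i≥r, start 0; Z[21]=0
i=22: i≥r, start 0; Z[22]=1 grow→box=[22,23)
i=23: i≥r, start 0; Z[23]=2 grow→box=[23,25)
i=24: min(r-i=1, Z[1]=0)=0; Z[24]=0
i=25: i≥r, start 0; Z[25]=1 grow→box=[25,26)
i=26: i≥r, start 0; Z[26]=1 grow→box=[26,27)
i=27: i≥r, start 0; Z[27]=0
i=28: i≥r, start 0; Z[28]=0
i=29: i≥r, start 0; Z[29]=0
i=30: i≥r, start 0; Z[30]=0
i=31: i≥r, start 0; Z[31]=0
i=32: i≥r, start 0; Z[32]=0
i=33: i≥r, start 0; Z[33]=1 grow→box=[33,34)
i=34: i≥r, start 0; Z[34]=0
i=35: i≥r, start 0; Z[35]=0
i=36: i≥r, start 0; Z[36]=0
i=37: i≥r, start 0; Z[37]=0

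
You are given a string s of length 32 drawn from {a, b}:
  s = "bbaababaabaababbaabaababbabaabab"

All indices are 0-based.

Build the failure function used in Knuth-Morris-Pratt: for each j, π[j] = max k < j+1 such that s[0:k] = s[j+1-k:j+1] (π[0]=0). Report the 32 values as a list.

[0, 1, 0, 0, 1, 0, 1, 0, 0, 1, 0, 0, 1, 0, 1, 2, 3, 4, 5, 6, 0, 1, 0, 1, 2, 3, 1, 0, 0, 1, 0, 1]

π[0] = 0
j=1 s[j]='b': π[1]=1 (border 'b')
j=2 s[j]='a': k: 1→0; π[2]=0 (border '')
j=3 s[j]='a': π[3]=0 (border '')
j=4 s[j]='b': π[4]=1 (border 'b')
j=5 s[j]='a': k: 1→0; π[5]=0 (border '')
j=6 s[j]='b': π[6]=1 (border 'b')
j=7 s[j]='a': k: 1→0; π[7]=0 (border '')
j=8 s[j]='a': π[8]=0 (border '')
j=9 s[j]='b': π[9]=1 (border 'b')
j=10 s[j]='a': k: 1→0; π[10]=0 (border '')
j=11 s[j]='a': π[11]=0 (border '')
j=12 s[j]='b': π[12]=1 (border 'b')
j=13 s[j]='a': k: 1→0; π[13]=0 (border '')
j=14 s[j]='b': π[14]=1 (border 'b')
j=15 s[j]='b': π[15]=2 (border 'bb')
j=16 s[j]='a': π[16]=3 (border 'bba')
j=17 s[j]='a': π[17]=4 (border 'bbaa')
j=18 s[j]='b': π[18]=5 (border 'bbaab')
j=19 s[j]='a': π[19]=6 (border 'bbaaba')
j=20 s[j]='a': k: 6→0; π[20]=0 (border '')
j=21 s[j]='b': π[21]=1 (border 'b')
j=22 s[j]='a': k: 1→0; π[22]=0 (border '')
j=23 s[j]='b': π[23]=1 (border 'b')
j=24 s[j]='b': π[24]=2 (border 'bb')
j=25 s[j]='a': π[25]=3 (border 'bba')
j=26 s[j]='b': k: 3→0; π[26]=1 (border 'b')
j=27 s[j]='a': k: 1→0; π[27]=0 (border '')
j=28 s[j]='a': π[28]=0 (border '')
j=29 s[j]='b': π[29]=1 (border 'b')
j=30 s[j]='a': k: 1→0; π[30]=0 (border '')
j=31 s[j]='b': π[31]=1 (border 'b')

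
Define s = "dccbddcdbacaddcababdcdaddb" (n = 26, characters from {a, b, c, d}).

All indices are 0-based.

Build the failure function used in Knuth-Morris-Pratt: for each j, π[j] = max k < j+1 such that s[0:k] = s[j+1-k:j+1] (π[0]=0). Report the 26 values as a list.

[0, 0, 0, 0, 1, 1, 2, 1, 0, 0, 0, 0, 1, 1, 2, 0, 0, 0, 0, 1, 2, 1, 0, 1, 1, 0]

π[0] = 0
j=1 s[j]='c': π[1]=0 (border '')
j=2 s[j]='c': π[2]=0 (border '')
j=3 s[j]='b': π[3]=0 (border '')
j=4 s[j]='d': π[4]=1 (border 'd')
j=5 s[j]='d': k: 1→0; π[5]=1 (border 'd')
j=6 s[j]='c': π[6]=2 (border 'dc')
j=7 s[j]='d': k: 2→0; π[7]=1 (border 'd')
j=8 s[j]='b': k: 1→0; π[8]=0 (border '')
j=9 s[j]='a': π[9]=0 (border '')
j=10 s[j]='c': π[10]=0 (border '')
j=11 s[j]='a': π[11]=0 (border '')
j=12 s[j]='d': π[12]=1 (border 'd')
j=13 s[j]='d': k: 1→0; π[13]=1 (border 'd')
j=14 s[j]='c': π[14]=2 (border 'dc')
j=15 s[j]='a': k: 2→0; π[15]=0 (border '')
j=16 s[j]='b': π[16]=0 (border '')
j=17 s[j]='a': π[17]=0 (border '')
j=18 s[j]='b': π[18]=0 (border '')
j=19 s[j]='d': π[19]=1 (border 'd')
j=20 s[j]='c': π[20]=2 (border 'dc')
j=21 s[j]='d': k: 2→0; π[21]=1 (border 'd')
j=22 s[j]='a': k: 1→0; π[22]=0 (border '')
j=23 s[j]='d': π[23]=1 (border 'd')
j=24 s[j]='d': k: 1→0; π[24]=1 (border 'd')
j=25 s[j]='b': k: 1→0; π[25]=0 (border '')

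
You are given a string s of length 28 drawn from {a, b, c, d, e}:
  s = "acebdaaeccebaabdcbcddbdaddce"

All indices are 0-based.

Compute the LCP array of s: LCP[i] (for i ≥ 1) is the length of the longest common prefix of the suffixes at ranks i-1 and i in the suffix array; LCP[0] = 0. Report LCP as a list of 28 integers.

rank | idx | suffix
   0 |  12 | aabdcbcddbdaddce
   1 |   5 | aaeccebaabdcbcddbdaddce
   2 |  13 | abdcbcddbdaddce
   3 |   0 | acebdaaeccebaabdcbcddbdaddce
   4 |  23 | addce
   5 |   6 | aeccebaabdcbcddbdaddce
   6 |  11 | baabdcbcddbdaddce
   7 |  17 | bcddbdaddce
   8 |   3 | bdaaeccebaabdcbcddbdaddce
   9 |  21 | bdaddce
  10 |  14 | bdcbcddbdaddce
  11 |  16 | cbcddbdaddce
  12 |   8 | ccebaabdcbcddbdaddce
  13 |  18 | cddbdaddce
  14 |  26 | ce
  15 |   9 | cebaabdcbcddbdaddce
  16 |   1 | cebdaaeccebaabdcbcddbdaddce
  17 |   4 | daaeccebaabdcbcddbdaddce
  18 |  22 | daddce
  19 |  20 | dbdaddce
  20 |  15 | dcbcddbdaddce
  21 |  25 | dce
  22 |  19 | ddbdaddce
  23 |  24 | ddce
  24 |  27 | e
  25 |  10 | ebaabdcbcddbdaddce
  26 |   2 | ebdaaeccebaabdcbcddbdaddce
  27 |   7 | eccebaabdcbcddbdaddce

SA = [12, 5, 13, 0, 23, 6, 11, 17, 3, 21, 14, 16, 8, 18, 26, 9, 1, 4, 22, 20, 15, 25, 19, 24, 27, 10, 2, 7]
i: (SA[i-1],SA[i]) lcp shared
  1: (12,5) 2 'aa'
  2: (5,13) 1 'a'
  3: (13,0) 1 'a'
  4: (0,23) 1 'a'
  5: (23,6) 1 'a'
  6: (6,11) 0 ''
  7: (11,17) 1 'b'
  8: (17,3) 1 'b'
  9: (3,21) 3 'bda'
  10: (21,14) 2 'bd'
  11: (14,16) 0 ''
  12: (16,8) 1 'c'
  13: (8,18) 1 'c'
  14: (18,26) 1 'c'
  15: (26,9) 2 'ce'
  16: (9,1) 3 'ceb'
  17: (1,4) 0 ''
  18: (4,22) 2 'da'
  19: (22,20) 1 'd'
  20: (20,15) 1 'd'
  21: (15,25) 2 'dc'
  22: (25,19) 1 'd'
  23: (19,24) 2 'dd'
  24: (24,27) 0 ''
  25: (27,10) 1 'e'
  26: (10,2) 2 'eb'
  27: (2,7) 1 'e'

[0, 2, 1, 1, 1, 1, 0, 1, 1, 3, 2, 0, 1, 1, 1, 2, 3, 0, 2, 1, 1, 2, 1, 2, 0, 1, 2, 1]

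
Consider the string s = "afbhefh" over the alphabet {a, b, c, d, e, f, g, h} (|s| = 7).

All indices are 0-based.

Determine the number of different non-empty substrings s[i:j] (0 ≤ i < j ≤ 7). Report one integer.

26

rank | idx | suffix
   0 |   0 | afbhefh
   1 |   2 | bhefh
   2 |   4 | efh
   3 |   1 | fbhefh
   4 |   5 | fh
   5 |   6 | h
   6 |   3 | hefh

SA = [0, 2, 4, 1, 5, 6, 3]
rank  pair      lcp
   1  s[0:],s[2:]  0  ''
   2  s[2:],s[4:]  0  ''
   3  s[4:],s[1:]  0  ''
   4  s[1:],s[5:]  1  'f'
   5  s[5:],s[6:]  0  ''
   6  s[6:],s[3:]  1  'h'

n(n+1)/2 = 7·8/2 = 28
Σ LCP = 0 + 0 + 0 + 0 + 1 + 0 + 1 = 2
distinct = 28 − 2 = 26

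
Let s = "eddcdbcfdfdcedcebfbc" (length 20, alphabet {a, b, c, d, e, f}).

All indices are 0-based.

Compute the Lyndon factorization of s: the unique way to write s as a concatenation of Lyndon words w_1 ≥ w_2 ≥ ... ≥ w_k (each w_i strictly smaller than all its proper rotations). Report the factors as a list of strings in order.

emit factor 1: 'e' (i=0, period=1)
emit factor 2: 'd' (i=1, period=1)
emit factor 3: 'd' (i=2, period=1)
emit factor 4: 'cd' (i=3, period=2)
emit factor 5: 'bcfdfdcedcebf' (i=5, period=13)
emit factor 6: 'bc' (i=18, period=2)

["e", "d", "d", "cd", "bcfdfdcedcebf", "bc"]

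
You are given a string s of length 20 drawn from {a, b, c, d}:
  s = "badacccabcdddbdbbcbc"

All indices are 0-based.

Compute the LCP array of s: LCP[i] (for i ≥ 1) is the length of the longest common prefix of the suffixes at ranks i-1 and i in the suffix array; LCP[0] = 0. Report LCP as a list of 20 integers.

[0, 1, 1, 0, 1, 1, 2, 2, 1, 0, 1, 1, 1, 2, 1, 0, 1, 2, 1, 2]

sorted suffixes:
  #0 SA[0]=7  'abcdddbdbbcbc'
  #1 SA[1]=3  'acccabcdddbdbbcbc'
  #2 SA[2]=1  'adacccabcdddbdbbcbc'
  #3 SA[3]=0  'badacccabcdddbdbbcbc'
  #4 SA[4]=15  'bbcbc'
  #5 SA[5]=18  'bc'
  #6 SA[6]=16  'bcbc'
  #7 SA[7]=8  'bcdddbdbbcbc'
  #8 SA[8]=13  'bdbbcbc'
  #9 SA[9]=19  'c'
  #10 SA[10]=6  'cabcdddbdbbcbc'
  #11 SA[11]=17  'cbc'
  #12 SA[12]=5  'ccabcdddbdbbcbc'
  #13 SA[13]=4  'cccabcdddbdbbcbc'
  #14 SA[14]=9  'cdddbdbbcbc'
  #15 SA[15]=2  'dacccabcdddbdbbcbc'
  #16 SA[16]=14  'dbbcbc'
  #17 SA[17]=12  'dbdbbcbc'
  #18 SA[18]=11  'ddbdbbcbc'
  #19 SA[19]=10  'dddbdbbcbc'

SA = [7, 3, 1, 0, 15, 18, 16, 8, 13, 19, 6, 17, 5, 4, 9, 2, 14, 12, 11, 10]
rank  pair      lcp
   1  s[7:],s[3:]  1  'a'
   2  s[3:],s[1:]  1  'a'
   3  s[1:],s[0:]  0  ''
   4  s[0:],s[15:]  1  'b'
   5  s[15:],s[18:]  1  'b'
   6  s[18:],s[16:]  2  'bc'
   7  s[16:],s[8:]  2  'bc'
   8  s[8:],s[13:]  1  'b'
   9  s[13:],s[19:]  0  ''
  10  s[19:],s[6:]  1  'c'
  11  s[6:],s[17:]  1  'c'
  12  s[17:],s[5:]  1  'c'
  13  s[5:],s[4:]  2  'cc'
  14  s[4:],s[9:]  1  'c'
  15  s[9:],s[2:]  0  ''
  16  s[2:],s[14:]  1  'd'
  17  s[14:],s[12:]  2  'db'
  18  s[12:],s[11:]  1  'd'
  19  s[11:],s[10:]  2  'dd'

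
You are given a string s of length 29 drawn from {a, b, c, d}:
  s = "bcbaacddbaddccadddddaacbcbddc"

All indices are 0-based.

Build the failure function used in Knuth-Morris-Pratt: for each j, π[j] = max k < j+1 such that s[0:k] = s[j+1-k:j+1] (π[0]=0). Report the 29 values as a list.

[0, 0, 1, 0, 0, 0, 0, 0, 1, 0, 0, 0, 0, 0, 0, 0, 0, 0, 0, 0, 0, 0, 0, 1, 2, 3, 0, 0, 0]

π[0] = 0
j=1 s[j]='c': π[1]=0 (border '')
j=2 s[j]='b': π[2]=1 (border 'b')
j=3 s[j]='a': k: 1→0; π[3]=0 (border '')
j=4 s[j]='a': π[4]=0 (border '')
j=5 s[j]='c': π[5]=0 (border '')
j=6 s[j]='d': π[6]=0 (border '')
j=7 s[j]='d': π[7]=0 (border '')
j=8 s[j]='b': π[8]=1 (border 'b')
j=9 s[j]='a': k: 1→0; π[9]=0 (border '')
j=10 s[j]='d': π[10]=0 (border '')
j=11 s[j]='d': π[11]=0 (border '')
j=12 s[j]='c': π[12]=0 (border '')
j=13 s[j]='c': π[13]=0 (border '')
j=14 s[j]='a': π[14]=0 (border '')
j=15 s[j]='d': π[15]=0 (border '')
j=16 s[j]='d': π[16]=0 (border '')
j=17 s[j]='d': π[17]=0 (border '')
j=18 s[j]='d': π[18]=0 (border '')
j=19 s[j]='d': π[19]=0 (border '')
j=20 s[j]='a': π[20]=0 (border '')
j=21 s[j]='a': π[21]=0 (border '')
j=22 s[j]='c': π[22]=0 (border '')
j=23 s[j]='b': π[23]=1 (border 'b')
j=24 s[j]='c': π[24]=2 (border 'bc')
j=25 s[j]='b': π[25]=3 (border 'bcb')
j=26 s[j]='d': k: 3→1→0; π[26]=0 (border '')
j=27 s[j]='d': π[27]=0 (border '')
j=28 s[j]='c': π[28]=0 (border '')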